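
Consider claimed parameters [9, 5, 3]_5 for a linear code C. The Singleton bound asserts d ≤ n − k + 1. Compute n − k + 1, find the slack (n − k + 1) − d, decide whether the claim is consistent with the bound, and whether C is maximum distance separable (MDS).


Singleton RHS = n − k + 1 = 5, slack = 2, bound satisfied, not MDS.

Singleton bound: d ≤ n − k + 1.
Here n = 9, k = 5, so n − k + 1 = 5.
Given d = 3, check d ≤ 5: YES.
Slack = (n − k + 1) − d = 2.
The code is NOT MDS (slack = 2 > 0).
Description: the claimed parameters are [9, 5, 3]_5; such a code would be non-MDS.


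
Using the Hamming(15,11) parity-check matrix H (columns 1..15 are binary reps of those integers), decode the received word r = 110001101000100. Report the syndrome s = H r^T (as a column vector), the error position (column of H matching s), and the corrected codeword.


s = (0, 1, 1, 0)^T, error position = 6, corrected codeword c = 110000101000100

Compute s = H r^T mod 2 one row at a time:
  s_1 = 0 + 1 + 0 + 0 + 0 + 1 + 0 + 0 = 2 ≡ 0 (mod 2).
  s_2 = 0 + 0 + 1 + 1 + 0 + 1 + 0 + 0 = 3 ≡ 1 (mod 2).
  s_3 = 1 + 0 + 1 + 1 + 0 + 0 + 0 + 0 = 3 ≡ 1 (mod 2).
  s_4 = 1 + 0 + 0 + 1 + 1 + 0 + 1 + 0 = 4 ≡ 0 (mod 2).
s = (0, 1, 1, 0)^T — this equals column 6 of H (binary 0110), so error is at position 6.
Correct: flip bit 6 of r = 110001101000100 to get c = 110000101000100.


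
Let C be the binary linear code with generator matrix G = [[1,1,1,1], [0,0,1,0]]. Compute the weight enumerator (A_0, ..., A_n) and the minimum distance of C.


Weight distribution: A_0 = 1, A_1 = 1, A_3 = 1, A_4 = 1. Minimum distance d = 1.

Enumerate all 2^2 = 4 messages m ∈ F_2^2.
For each, compute codeword c = mG in F_2^4, then tally its weight.
  m = 00 → c = 0000, weight = 0.
  m = 10 → c = 1111, weight = 4.
  m = 01 → c = 0010, weight = 1.
  m = 11 → c = 1101, weight = 3.
Tally weights:
  weight 0: 1 codewords.
  weight 1: 1 codewords.
  weight 3: 1 codewords.
  weight 4: 1 codewords.
Minimum distance d = smallest w > 0 with A_w > 0 = 1.
Sanity: Σ A_w = 4 = 2^2 = 4 ✓.


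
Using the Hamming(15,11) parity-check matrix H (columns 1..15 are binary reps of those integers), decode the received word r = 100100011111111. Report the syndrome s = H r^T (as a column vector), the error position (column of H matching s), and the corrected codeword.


s = (0, 1, 0, 1)^T, error position = 5, corrected codeword c = 100110011111111

Compute s = H r^T mod 2 one row at a time:
  s_1 = 1 + 1 + 1 + 1 + 1 + 1 + 1 + 1 = 8 ≡ 0 (mod 2).
  s_2 = 1 + 0 + 0 + 0 + 1 + 1 + 1 + 1 = 5 ≡ 1 (mod 2).
  s_3 = 0 + 0 + 0 + 0 + 1 + 1 + 1 + 1 = 4 ≡ 0 (mod 2).
  s_4 = 1 + 0 + 0 + 0 + 1 + 1 + 1 + 1 = 5 ≡ 1 (mod 2).
s = (0, 1, 0, 1)^T — this equals column 5 of H (binary 0101), so error is at position 5.
Correct: flip bit 5 of r = 100100011111111 to get c = 100110011111111.


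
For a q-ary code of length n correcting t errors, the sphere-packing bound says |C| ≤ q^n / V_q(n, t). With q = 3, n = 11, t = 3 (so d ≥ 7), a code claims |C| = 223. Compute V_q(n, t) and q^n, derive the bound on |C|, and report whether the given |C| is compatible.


V_q(n, t) = 1563, q^n = 177147, Hamming bound = 113, |C| = 223 > bound (violated).

Step 1: Compute V_q(n, t) = Σ_{j=0}^3 C(n, j) (q−1)^j.
  j = 0: C(11,0)·(2)^0 = 1·1 = 1.
  j = 1: C(11,1)·(2)^1 = 11·2 = 22.
  j = 2: C(11,2)·(2)^2 = 55·4 = 220.
  j = 3: C(11,3)·(2)^3 = 165·8 = 1320.
  V_q(n, t) = 1 + 22 + 220 + 1320 = 1563.
Step 2: q^n = 3^11 = 177147.
Step 3: Hamming bound ⌊q^n / V_q(n,t)⌋ = ⌊177147/1563⌋ = 113.
Step 4: Compare |C| = 223 to 113: violated.
The claimed |C| lies above the Hamming bound, so no 3-ary code of length 11 with d ≥ 7 can have 223 codewords.


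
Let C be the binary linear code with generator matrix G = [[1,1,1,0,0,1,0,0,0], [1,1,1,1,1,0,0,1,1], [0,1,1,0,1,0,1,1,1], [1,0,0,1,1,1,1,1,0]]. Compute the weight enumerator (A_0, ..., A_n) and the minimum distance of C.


Weight distribution: A_0 = 1, A_2 = 1, A_3 = 3, A_4 = 1, A_5 = 4, A_6 = 5, A_7 = 1. Minimum distance d = 2.

Enumerate all 2^4 = 16 messages m ∈ F_2^4.
For each, compute codeword c = mG in F_2^9, then tally its weight.
  m = 0000 → c = 000000000, weight = 0.
  m = 1000 → c = 111001000, weight = 4.
  m = 0100 → c = 111110011, weight = 7.
  m = 1100 → c = 000111011, weight = 5.
  m = 0010 → c = 011010111, weight = 6.
  m = 1010 → c = 100011111, weight = 6.
  m = 0110 → c = 100100100, weight = 3.
  m = 1110 → c = 011101100, weight = 5.
  m = 0001 → c = 100111110, weight = 6.
  m = 1001 → c = 011110110, weight = 6.
  m = 0101 → c = 011001101, weight = 5.
  m = 1101 → c = 100000101, weight = 3.
  m = 0011 → c = 111101001, weight = 6.
  m = 1011 → c = 000100001, weight = 2.
  m = 0111 → c = 000011010, weight = 3.
  m = 1111 → c = 111010010, weight = 5.
Tally weights:
  weight 0: 1 codewords.
  weight 2: 1 codewords.
  weight 3: 3 codewords.
  weight 4: 1 codewords.
  weight 5: 4 codewords.
  weight 6: 5 codewords.
  weight 7: 1 codewords.
Minimum distance d = smallest w > 0 with A_w > 0 = 2.
Sanity: Σ A_w = 16 = 2^4 = 16 ✓.


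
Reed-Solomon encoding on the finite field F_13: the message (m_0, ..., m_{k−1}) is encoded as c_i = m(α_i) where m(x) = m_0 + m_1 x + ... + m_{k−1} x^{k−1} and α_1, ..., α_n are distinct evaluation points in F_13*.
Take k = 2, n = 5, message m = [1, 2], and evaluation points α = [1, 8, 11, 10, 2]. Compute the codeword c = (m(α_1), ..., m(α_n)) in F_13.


c = [3, 4, 10, 8, 5]

Message polynomial: m(x) = 1 + 2·x (mod 13).
For each evaluation point α_i, compute m(α_i) mod 13:
  α_1 = 1: Horner steps 2 → 3, so m(1) = 3.
  α_2 = 8: Horner steps 2 → 4, so m(8) = 4.
  α_3 = 11: Horner steps 2 → 10, so m(11) = 10.
  α_4 = 10: Horner steps 2 → 8, so m(10) = 8.
  α_5 = 2: Horner steps 2 → 5, so m(2) = 5.
Codeword c = [3, 4, 10, 8, 5] ∈ F_13^5.


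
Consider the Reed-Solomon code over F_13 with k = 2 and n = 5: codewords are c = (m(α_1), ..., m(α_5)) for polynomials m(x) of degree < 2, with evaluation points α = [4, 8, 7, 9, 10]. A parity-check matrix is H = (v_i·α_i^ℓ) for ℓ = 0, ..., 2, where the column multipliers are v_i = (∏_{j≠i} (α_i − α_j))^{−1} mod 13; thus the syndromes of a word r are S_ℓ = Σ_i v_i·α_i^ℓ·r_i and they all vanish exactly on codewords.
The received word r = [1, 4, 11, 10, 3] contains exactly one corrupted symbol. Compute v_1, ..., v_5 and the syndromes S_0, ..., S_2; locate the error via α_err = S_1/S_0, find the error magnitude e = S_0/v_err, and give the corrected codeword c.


S = (11, 5, 7), error at position 1, error magnitude e = 8, c = [6, 4, 11, 10, 3].

Step 1: column multipliers v_i = (∏_{j≠i}(α_i − α_j))^{−1} mod 13.
  i = 1 (α = 4): (4−8)(4−7)(4−9)(4−10) = (−4)·(−3)·(−5)·(−6) = 360 ≡ 9, so v_1 = 9^{−1} = 3 (mod 13).
  i = 2 (α = 8): (8−4)(8−7)(8−9)(8−10) = 4·1·(−1)·(−2) = 8 ≡ 8, so v_2 = 8^{−1} = 5 (mod 13).
  i = 3 (α = 7): (7−4)(7−8)(7−9)(7−10) = 3·(−1)·(−2)·(−3) = −18 ≡ 8, so v_3 = 8^{−1} = 5 (mod 13).
  i = 4 (α = 9): (9−4)(9−8)(9−7)(9−10) = 5·1·2·(−1) = −10 ≡ 3, so v_4 = 3^{−1} = 9 (mod 13).
  i = 5 (α = 10): (10−4)(10−8)(10−7)(10−9) = 6·2·3·1 = 36 ≡ 10, so v_5 = 10^{−1} = 4 (mod 13).
  v = [3, 5, 5, 9, 4].
Step 2: syndromes of r = [1, 4, 11, 10, 3] (all sums mod 13).
  S_0 = Σ v_i r_i = 3·1 + 5·4 + 5·11 + 9·10 + 4·3 = 180 ≡ 11.
  S_1 = Σ v_i α_i r_i = 3·4·1 + 5·8·4 + 5·7·11 + 9·9·10 + 4·10·3 = 1487 ≡ 5.
  α_i^2 mod 13 = [3, 12, 10, 3, 9].
  S_2 = Σ v_i α_i^2 r_i = 3·3·1 + 5·12·4 + 5·10·11 + 9·3·10 + 4·9·3 = 1177 ≡ 7.
  S = (11, 5, 7) ≠ 0, so r is not a codeword (an error is present).
Step 3: locate the error. For a single error e at position i, S_ℓ = v_i·e·α_i^ℓ, so α_err = S_1/S_0.
  S_0^{−1} = 11^{−1} = 6 (mod 13), so α_err = 5·6 = 30 ≡ 4 = α_1. Error position i = 1.
  Consistency check: S_2/S_1 = 7·8 = 56 ≡ 4 = α_err ✓ (single-error assumption holds).
Step 4: error magnitude e = S_0/v_1 = S_0·∏_{j≠1}(α_1 − α_j) = 11·9 = 99 ≡ 8 (mod 13).
Step 5: correct position 1: c_1 = r_1 − e = 1 − 8 ≡ 6 (mod 13). Hence c = [6, 4, 11, 10, 3].
  Check: interpolating c through the α_i gives m(x) = 8 + 6·x (degree < 2) with m(α_i) = c_i for every i, so c is indeed a codeword.


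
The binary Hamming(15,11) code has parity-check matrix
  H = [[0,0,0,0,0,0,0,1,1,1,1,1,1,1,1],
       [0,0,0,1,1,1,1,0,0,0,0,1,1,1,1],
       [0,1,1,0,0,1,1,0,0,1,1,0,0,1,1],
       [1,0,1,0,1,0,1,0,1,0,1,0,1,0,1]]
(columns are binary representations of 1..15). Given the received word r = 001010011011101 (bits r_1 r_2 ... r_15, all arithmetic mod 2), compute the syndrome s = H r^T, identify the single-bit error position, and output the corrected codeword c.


s = (0, 0, 1, 0)^T, error position = 2, corrected codeword c = 011010011011101

Compute s = H r^T mod 2 one row at a time:
  s_1 = 1 + 1 + 0 + 1 + 1 + 1 + 0 + 1 = 6 ≡ 0 (mod 2).
  s_2 = 0 + 1 + 0 + 0 + 1 + 1 + 0 + 1 = 4 ≡ 0 (mod 2).
  s_3 = 0 + 1 + 0 + 0 + 0 + 1 + 0 + 1 = 3 ≡ 1 (mod 2).
  s_4 = 0 + 1 + 1 + 0 + 1 + 1 + 1 + 1 = 6 ≡ 0 (mod 2).
s = (0, 0, 1, 0)^T — this equals column 2 of H (binary 0010), so error is at position 2.
Correct: flip bit 2 of r = 001010011011101 to get c = 011010011011101.


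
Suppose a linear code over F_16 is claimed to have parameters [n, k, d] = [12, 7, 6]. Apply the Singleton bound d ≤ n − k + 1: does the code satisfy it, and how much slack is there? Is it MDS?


Singleton RHS = n − k + 1 = 6, slack = 0, bound satisfied, MDS.

Singleton bound: d ≤ n − k + 1.
Here n = 12, k = 7, so n − k + 1 = 6.
Given d = 6, check d ≤ 6: YES.
Slack = (n − k + 1) − d = 0.
The code is MDS (slack = 0).
Description: the claimed parameters are [12, 7, 6]_16; such a code would be MDS (meets Singleton bound).


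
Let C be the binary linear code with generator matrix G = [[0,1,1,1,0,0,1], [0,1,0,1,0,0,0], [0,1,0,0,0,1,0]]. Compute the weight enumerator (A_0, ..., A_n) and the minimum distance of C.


Weight distribution: A_0 = 1, A_2 = 4, A_4 = 3. Minimum distance d = 2.

Enumerate all 2^3 = 8 messages m ∈ F_2^3.
For each, compute codeword c = mG in F_2^7, then tally its weight.
  m = 000 → c = 0000000, weight = 0.
  m = 100 → c = 0111001, weight = 4.
  m = 010 → c = 0101000, weight = 2.
  m = 110 → c = 0010001, weight = 2.
  m = 001 → c = 0100010, weight = 2.
  m = 101 → c = 0011011, weight = 4.
  m = 011 → c = 0001010, weight = 2.
  m = 111 → c = 0110011, weight = 4.
Tally weights:
  weight 0: 1 codewords.
  weight 2: 4 codewords.
  weight 4: 3 codewords.
Minimum distance d = smallest w > 0 with A_w > 0 = 2.
Sanity: Σ A_w = 8 = 2^3 = 8 ✓.


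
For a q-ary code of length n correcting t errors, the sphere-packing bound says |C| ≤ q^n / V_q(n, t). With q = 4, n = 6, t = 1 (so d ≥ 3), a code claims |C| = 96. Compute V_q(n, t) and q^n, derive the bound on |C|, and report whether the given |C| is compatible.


V_q(n, t) = 19, q^n = 4096, Hamming bound = 215, |C| = 96 ≤ bound (satisfied).

Step 1: Compute V_q(n, t) = Σ_{j=0}^1 C(n, j) (q−1)^j.
  j = 0: C(6,0)·(3)^0 = 1·1 = 1.
  j = 1: C(6,1)·(3)^1 = 6·3 = 18.
  V_q(n, t) = 1 + 18 = 19.
Step 2: q^n = 4^6 = 4096.
Step 3: Hamming bound ⌊q^n / V_q(n,t)⌋ = ⌊4096/19⌋ = 215.
Step 4: Compare |C| = 96 to 215: satisfied.
The claimed |C| lies below the Hamming bound.


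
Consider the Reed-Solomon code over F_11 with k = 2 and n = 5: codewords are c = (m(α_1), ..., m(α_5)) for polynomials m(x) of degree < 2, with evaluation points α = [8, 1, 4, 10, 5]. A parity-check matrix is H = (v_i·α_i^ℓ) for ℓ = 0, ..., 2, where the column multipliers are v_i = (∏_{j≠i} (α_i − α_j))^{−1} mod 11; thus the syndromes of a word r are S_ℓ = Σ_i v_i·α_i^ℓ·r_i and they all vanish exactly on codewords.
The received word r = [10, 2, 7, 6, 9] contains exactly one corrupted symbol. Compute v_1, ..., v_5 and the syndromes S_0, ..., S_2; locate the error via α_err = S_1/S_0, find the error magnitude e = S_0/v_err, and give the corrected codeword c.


S = (3, 4, 9), error at position 5, error magnitude e = 4, c = [10, 2, 7, 6, 5].

Step 1: column multipliers v_i = (∏_{j≠i}(α_i − α_j))^{−1} mod 11.
  i = 1 (α = 8): (8−1)(8−4)(8−10)(8−5) = 7·4·(−2)·3 = −168 ≡ 8, so v_1 = 8^{−1} = 7 (mod 11).
  i = 2 (α = 1): (1−8)(1−4)(1−10)(1−5) = (−7)·(−3)·(−9)·(−4) = 756 ≡ 8, so v_2 = 8^{−1} = 7 (mod 11).
  i = 3 (α = 4): (4−8)(4−1)(4−10)(4−5) = (−4)·3·(−6)·(−1) = −72 ≡ 5, so v_3 = 5^{−1} = 9 (mod 11).
  i = 4 (α = 10): (10−8)(10−1)(10−4)(10−5) = 2·9·6·5 = 540 ≡ 1, so v_4 = 1^{−1} = 1 (mod 11).
  i = 5 (α = 5): (5−8)(5−1)(5−4)(5−10) = (−3)·4·1·(−5) = 60 ≡ 5, so v_5 = 5^{−1} = 9 (mod 11).
  v = [7, 7, 9, 1, 9].
Step 2: syndromes of r = [10, 2, 7, 6, 9] (all sums mod 11).
  S_0 = Σ v_i r_i = 7·10 + 7·2 + 9·7 + 1·6 + 9·9 = 234 ≡ 3.
  S_1 = Σ v_i α_i r_i = 7·8·10 + 7·1·2 + 9·4·7 + 1·10·6 + 9·5·9 = 1291 ≡ 4.
  α_i^2 mod 11 = [9, 1, 5, 1, 3].
  S_2 = Σ v_i α_i^2 r_i = 7·9·10 + 7·1·2 + 9·5·7 + 1·1·6 + 9·3·9 = 1208 ≡ 9.
  S = (3, 4, 9) ≠ 0, so r is not a codeword (an error is present).
Step 3: locate the error. For a single error e at position i, S_ℓ = v_i·e·α_i^ℓ, so α_err = S_1/S_0.
  S_0^{−1} = 3^{−1} = 4 (mod 11), so α_err = 4·4 = 16 ≡ 5 = α_5. Error position i = 5.
  Consistency check: S_2/S_1 = 9·3 = 27 ≡ 5 = α_err ✓ (single-error assumption holds).
Step 4: error magnitude e = S_0/v_5 = S_0·∏_{j≠5}(α_5 − α_j) = 3·5 = 15 ≡ 4 (mod 11).
Step 5: correct position 5: c_5 = r_5 − e = 9 − 4 ≡ 5 (mod 11). Hence c = [10, 2, 7, 6, 5].
  Check: interpolating c through the α_i gives m(x) = 4 + 9·x (degree < 2) with m(α_i) = c_i for every i, so c is indeed a codeword.


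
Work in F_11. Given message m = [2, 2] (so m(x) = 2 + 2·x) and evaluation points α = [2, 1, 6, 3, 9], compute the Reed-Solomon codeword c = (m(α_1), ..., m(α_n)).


c = [6, 4, 3, 8, 9]

Message polynomial: m(x) = 2 + 2·x (mod 11).
For each evaluation point α_i, compute m(α_i) mod 11:
  α_1 = 2: Horner steps 2 → 6, so m(2) = 6.
  α_2 = 1: Horner steps 2 → 4, so m(1) = 4.
  α_3 = 6: Horner steps 2 → 3, so m(6) = 3.
  α_4 = 3: Horner steps 2 → 8, so m(3) = 8.
  α_5 = 9: Horner steps 2 → 9, so m(9) = 9.
Codeword c = [6, 4, 3, 8, 9] ∈ F_11^5.


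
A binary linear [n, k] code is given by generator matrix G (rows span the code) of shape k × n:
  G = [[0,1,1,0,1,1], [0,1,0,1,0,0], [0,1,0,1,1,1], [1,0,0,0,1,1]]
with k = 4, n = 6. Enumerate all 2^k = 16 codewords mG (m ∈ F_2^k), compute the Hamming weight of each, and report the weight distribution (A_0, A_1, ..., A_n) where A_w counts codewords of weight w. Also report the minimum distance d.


Weight distribution: A_0 = 1, A_1 = 1, A_2 = 4, A_3 = 4, A_4 = 3, A_5 = 3. Minimum distance d = 1.

Enumerate all 2^4 = 16 messages m ∈ F_2^4.
For each, compute codeword c = mG in F_2^6, then tally its weight.
  m = 0000 → c = 000000, weight = 0.
  m = 1000 → c = 011011, weight = 4.
  m = 0100 → c = 010100, weight = 2.
  m = 1100 → c = 001111, weight = 4.
  m = 0010 → c = 010111, weight = 4.
  m = 1010 → c = 001100, weight = 2.
  m = 0110 → c = 000011, weight = 2.
  m = 1110 → c = 011000, weight = 2.
  m = 0001 → c = 100011, weight = 3.
  m = 1001 → c = 111000, weight = 3.
  m = 0101 → c = 110111, weight = 5.
  m = 1101 → c = 101100, weight = 3.
  m = 0011 → c = 110100, weight = 3.
  m = 1011 → c = 101111, weight = 5.
  m = 0111 → c = 100000, weight = 1.
  m = 1111 → c = 111011, weight = 5.
Tally weights:
  weight 0: 1 codewords.
  weight 1: 1 codewords.
  weight 2: 4 codewords.
  weight 3: 4 codewords.
  weight 4: 3 codewords.
  weight 5: 3 codewords.
Minimum distance d = smallest w > 0 with A_w > 0 = 1.
Sanity: Σ A_w = 16 = 2^4 = 16 ✓.


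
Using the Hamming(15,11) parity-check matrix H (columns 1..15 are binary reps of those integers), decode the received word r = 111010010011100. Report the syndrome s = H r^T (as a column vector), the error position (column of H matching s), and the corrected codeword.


s = (0, 1, 1, 1)^T, error position = 7, corrected codeword c = 111010110011100

Compute s = H r^T mod 2 one row at a time:
  s_1 = 1 + 0 + 0 + 1 + 1 + 1 + 0 + 0 = 4 ≡ 0 (mod 2).
  s_2 = 0 + 1 + 0 + 0 + 1 + 1 + 0 + 0 = 3 ≡ 1 (mod 2).
  s_3 = 1 + 1 + 0 + 0 + 0 + 1 + 0 + 0 = 3 ≡ 1 (mod 2).
  s_4 = 1 + 1 + 1 + 0 + 0 + 1 + 1 + 0 = 5 ≡ 1 (mod 2).
s = (0, 1, 1, 1)^T — this equals column 7 of H (binary 0111), so error is at position 7.
Correct: flip bit 7 of r = 111010010011100 to get c = 111010110011100.


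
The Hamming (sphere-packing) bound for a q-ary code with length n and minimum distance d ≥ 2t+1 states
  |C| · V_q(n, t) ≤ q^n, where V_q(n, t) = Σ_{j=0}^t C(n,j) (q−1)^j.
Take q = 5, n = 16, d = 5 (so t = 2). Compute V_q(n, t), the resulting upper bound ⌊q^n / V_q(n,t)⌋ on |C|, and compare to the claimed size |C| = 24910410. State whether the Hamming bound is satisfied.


V_q(n, t) = 1985, q^n = 152587890625, Hamming bound = 76870473, |C| = 24910410 ≤ bound (satisfied).

Step 1: Compute V_q(n, t) = Σ_{j=0}^2 C(n, j) (q−1)^j.
  j = 0: C(16,0)·(4)^0 = 1·1 = 1.
  j = 1: C(16,1)·(4)^1 = 16·4 = 64.
  j = 2: C(16,2)·(4)^2 = 120·16 = 1920.
  V_q(n, t) = 1 + 64 + 1920 = 1985.
Step 2: q^n = 5^16 = 152587890625.
Step 3: Hamming bound ⌊q^n / V_q(n,t)⌋ = ⌊152587890625/1985⌋ = 76870473.
Step 4: Compare |C| = 24910410 to 76870473: satisfied.
The claimed |C| lies below the Hamming bound.


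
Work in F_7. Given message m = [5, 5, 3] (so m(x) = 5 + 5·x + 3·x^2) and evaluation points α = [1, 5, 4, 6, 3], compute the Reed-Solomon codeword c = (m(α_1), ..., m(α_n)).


c = [6, 0, 3, 3, 5]

Message polynomial: m(x) = 5 + 5·x + 3·x^2 (mod 7).
For each evaluation point α_i, compute m(α_i) mod 7:
  α_1 = 1: Horner steps 3 → 1 → 6, so m(1) = 6.
  α_2 = 5: Horner steps 3 → 6 → 0, so m(5) = 0.
  α_3 = 4: Horner steps 3 → 3 → 3, so m(4) = 3.
  α_4 = 6: Horner steps 3 → 2 → 3, so m(6) = 3.
  α_5 = 3: Horner steps 3 → 0 → 5, so m(3) = 5.
Codeword c = [6, 0, 3, 3, 5] ∈ F_7^5.


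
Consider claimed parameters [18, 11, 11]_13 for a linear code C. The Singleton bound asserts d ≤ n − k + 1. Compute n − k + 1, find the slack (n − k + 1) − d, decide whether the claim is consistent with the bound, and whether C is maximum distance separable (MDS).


Singleton RHS = n − k + 1 = 8, slack = -3, bound violated (no such code; not MDS).

Singleton bound: d ≤ n − k + 1.
Here n = 18, k = 11, so n − k + 1 = 8.
Given d = 11, check d ≤ 8: NO.
Slack = (n − k + 1) − d = -3.
The slack is negative: d = 11 exceeds n − k + 1 = 8 by 3, so the Singleton bound is violated and no linear [18, 11, 11]_13 code can exist. In particular it is not MDS (MDS requires d = n − k + 1 exactly).
Description: the claimed parameters are [18, 11, 11]_13; such a code would be impossible (violates the Singleton bound).


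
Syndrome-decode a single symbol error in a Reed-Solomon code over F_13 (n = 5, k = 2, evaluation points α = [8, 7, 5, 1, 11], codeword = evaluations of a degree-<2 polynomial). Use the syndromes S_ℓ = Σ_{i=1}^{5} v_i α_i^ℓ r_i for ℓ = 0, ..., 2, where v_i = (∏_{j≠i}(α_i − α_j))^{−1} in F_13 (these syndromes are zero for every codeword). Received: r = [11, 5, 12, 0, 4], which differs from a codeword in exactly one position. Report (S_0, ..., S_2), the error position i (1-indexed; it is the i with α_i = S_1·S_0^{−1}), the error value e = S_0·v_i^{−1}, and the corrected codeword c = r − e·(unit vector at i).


S = (8, 12, 5), error at position 1, error magnitude e = 3, c = [8, 5, 12, 0, 4].

Step 1: column multipliers v_i = (∏_{j≠i}(α_i − α_j))^{−1} mod 13.
  i = 1 (α = 8): (8−7)(8−5)(8−1)(8−11) = 1·3·7·(−3) = −63 ≡ 2, so v_1 = 2^{−1} = 7 (mod 13).
  i = 2 (α = 7): (7−8)(7−5)(7−1)(7−11) = (−1)·2·6·(−4) = 48 ≡ 9, so v_2 = 9^{−1} = 3 (mod 13).
  i = 3 (α = 5): (5−8)(5−7)(5−1)(5−11) = (−3)·(−2)·4·(−6) = −144 ≡ 12, so v_3 = 12^{−1} = 12 (mod 13).
  i = 4 (α = 1): (1−8)(1−7)(1−5)(1−11) = (−7)·(−6)·(−4)·(−10) = 1680 ≡ 3, so v_4 = 3^{−1} = 9 (mod 13).
  i = 5 (α = 11): (11−8)(11−7)(11−5)(11−1) = 3·4·6·10 = 720 ≡ 5, so v_5 = 5^{−1} = 8 (mod 13).
  v = [7, 3, 12, 9, 8].
Step 2: syndromes of r = [11, 5, 12, 0, 4] (all sums mod 13).
  S_0 = Σ v_i r_i = 7·11 + 3·5 + 12·12 + 9·0 + 8·4 = 268 ≡ 8.
  S_1 = Σ v_i α_i r_i = 7·8·11 + 3·7·5 + 12·5·12 + 9·1·0 + 8·11·4 = 1793 ≡ 12.
  α_i^2 mod 13 = [12, 10, 12, 1, 4].
  S_2 = Σ v_i α_i^2 r_i = 7·12·11 + 3·10·5 + 12·12·12 + 9·1·0 + 8·4·4 = 2930 ≡ 5.
  S = (8, 12, 5) ≠ 0, so r is not a codeword (an error is present).
Step 3: locate the error. For a single error e at position i, S_ℓ = v_i·e·α_i^ℓ, so α_err = S_1/S_0.
  S_0^{−1} = 8^{−1} = 5 (mod 13), so α_err = 12·5 = 60 ≡ 8 = α_1. Error position i = 1.
  Consistency check: S_2/S_1 = 5·12 = 60 ≡ 8 = α_err ✓ (single-error assumption holds).
Step 4: error magnitude e = S_0/v_1 = S_0·∏_{j≠1}(α_1 − α_j) = 8·2 = 16 ≡ 3 (mod 13).
Step 5: correct position 1: c_1 = r_1 − e = 11 − 3 ≡ 8 (mod 13). Hence c = [8, 5, 12, 0, 4].
  Check: interpolating c through the α_i gives m(x) = 10 + 3·x (degree < 2) with m(α_i) = c_i for every i, so c is indeed a codeword.


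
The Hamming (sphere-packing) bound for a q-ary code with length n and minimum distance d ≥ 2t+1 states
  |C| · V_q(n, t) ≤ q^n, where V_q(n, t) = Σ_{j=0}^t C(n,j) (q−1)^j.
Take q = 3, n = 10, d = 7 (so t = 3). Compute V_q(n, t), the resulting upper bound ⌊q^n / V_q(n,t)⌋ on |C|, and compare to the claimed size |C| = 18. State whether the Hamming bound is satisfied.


V_q(n, t) = 1161, q^n = 59049, Hamming bound = 50, |C| = 18 ≤ bound (satisfied).

Step 1: Compute V_q(n, t) = Σ_{j=0}^3 C(n, j) (q−1)^j.
  j = 0: C(10,0)·(2)^0 = 1·1 = 1.
  j = 1: C(10,1)·(2)^1 = 10·2 = 20.
  j = 2: C(10,2)·(2)^2 = 45·4 = 180.
  j = 3: C(10,3)·(2)^3 = 120·8 = 960.
  V_q(n, t) = 1 + 20 + 180 + 960 = 1161.
Step 2: q^n = 3^10 = 59049.
Step 3: Hamming bound ⌊q^n / V_q(n,t)⌋ = ⌊59049/1161⌋ = 50.
Step 4: Compare |C| = 18 to 50: satisfied.
The claimed |C| lies below the Hamming bound.


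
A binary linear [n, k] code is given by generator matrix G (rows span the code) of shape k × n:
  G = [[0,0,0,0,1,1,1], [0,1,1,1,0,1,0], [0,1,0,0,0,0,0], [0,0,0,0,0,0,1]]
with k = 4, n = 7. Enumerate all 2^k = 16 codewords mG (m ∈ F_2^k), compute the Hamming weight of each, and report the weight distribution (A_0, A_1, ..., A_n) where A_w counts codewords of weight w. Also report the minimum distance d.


Weight distribution: A_0 = 1, A_1 = 2, A_2 = 2, A_3 = 4, A_4 = 5, A_5 = 2. Minimum distance d = 1.

Enumerate all 2^4 = 16 messages m ∈ F_2^4.
For each, compute codeword c = mG in F_2^7, then tally its weight.
  m = 0000 → c = 0000000, weight = 0.
  m = 1000 → c = 0000111, weight = 3.
  m = 0100 → c = 0111010, weight = 4.
  m = 1100 → c = 0111101, weight = 5.
  m = 0010 → c = 0100000, weight = 1.
  m = 1010 → c = 0100111, weight = 4.
  m = 0110 → c = 0011010, weight = 3.
  m = 1110 → c = 0011101, weight = 4.
  m = 0001 → c = 0000001, weight = 1.
  m = 1001 → c = 0000110, weight = 2.
  m = 0101 → c = 0111011, weight = 5.
  m = 1101 → c = 0111100, weight = 4.
  m = 0011 → c = 0100001, weight = 2.
  m = 1011 → c = 0100110, weight = 3.
  m = 0111 → c = 0011011, weight = 4.
  m = 1111 → c = 0011100, weight = 3.
Tally weights:
  weight 0: 1 codewords.
  weight 1: 2 codewords.
  weight 2: 2 codewords.
  weight 3: 4 codewords.
  weight 4: 5 codewords.
  weight 5: 2 codewords.
Minimum distance d = smallest w > 0 with A_w > 0 = 1.
Sanity: Σ A_w = 16 = 2^4 = 16 ✓.


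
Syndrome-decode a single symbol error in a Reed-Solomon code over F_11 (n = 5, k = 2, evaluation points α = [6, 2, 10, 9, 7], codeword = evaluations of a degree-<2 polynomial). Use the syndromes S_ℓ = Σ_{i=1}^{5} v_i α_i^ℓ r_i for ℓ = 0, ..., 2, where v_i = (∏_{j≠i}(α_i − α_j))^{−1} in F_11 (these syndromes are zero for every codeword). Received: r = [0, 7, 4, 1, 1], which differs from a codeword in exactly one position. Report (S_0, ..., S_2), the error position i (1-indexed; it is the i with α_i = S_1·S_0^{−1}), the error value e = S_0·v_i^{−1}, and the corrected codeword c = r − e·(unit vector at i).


S = (10, 2, 7), error at position 4, error magnitude e = 9, c = [0, 7, 4, 3, 1].

Step 1: column multipliers v_i = (∏_{j≠i}(α_i − α_j))^{−1} mod 11.
  i = 1 (α = 6): (6−2)(6−10)(6−9)(6−7) = 4·(−4)·(−3)·(−1) = −48 ≡ 7, so v_1 = 7^{−1} = 8 (mod 11).
  i = 2 (α = 2): (2−6)(2−10)(2−9)(2−7) = (−4)·(−8)·(−7)·(−5) = 1120 ≡ 9, so v_2 = 9^{−1} = 5 (mod 11).
  i = 3 (α = 10): (10−6)(10−2)(10−9)(10−7) = 4·8·1·3 = 96 ≡ 8, so v_3 = 8^{−1} = 7 (mod 11).
  i = 4 (α = 9): (9−6)(9−2)(9−10)(9−7) = 3·7·(−1)·2 = −42 ≡ 2, so v_4 = 2^{−1} = 6 (mod 11).
  i = 5 (α = 7): (7−6)(7−2)(7−10)(7−9) = 1·5·(−3)·(−2) = 30 ≡ 8, so v_5 = 8^{−1} = 7 (mod 11).
  v = [8, 5, 7, 6, 7].
Step 2: syndromes of r = [0, 7, 4, 1, 1] (all sums mod 11).
  S_0 = Σ v_i r_i = 8·0 + 5·7 + 7·4 + 6·1 + 7·1 = 76 ≡ 10.
  S_1 = Σ v_i α_i r_i = 8·6·0 + 5·2·7 + 7·10·4 + 6·9·1 + 7·7·1 = 453 ≡ 2.
  α_i^2 mod 11 = [3, 4, 1, 4, 5].
  S_2 = Σ v_i α_i^2 r_i = 8·3·0 + 5·4·7 + 7·1·4 + 6·4·1 + 7·5·1 = 227 ≡ 7.
  S = (10, 2, 7) ≠ 0, so r is not a codeword (an error is present).
Step 3: locate the error. For a single error e at position i, S_ℓ = v_i·e·α_i^ℓ, so α_err = S_1/S_0.
  S_0^{−1} = 10^{−1} = 10 (mod 11), so α_err = 2·10 = 20 ≡ 9 = α_4. Error position i = 4.
  Consistency check: S_2/S_1 = 7·6 = 42 ≡ 9 = α_err ✓ (single-error assumption holds).
Step 4: error magnitude e = S_0/v_4 = S_0·∏_{j≠4}(α_4 − α_j) = 10·2 = 20 ≡ 9 (mod 11).
Step 5: correct position 4: c_4 = r_4 − e = 1 − 9 ≡ 3 (mod 11). Hence c = [0, 7, 4, 3, 1].
  Check: interpolating c through the α_i gives m(x) = 5 + 1·x (degree < 2) with m(α_i) = c_i for every i, so c is indeed a codeword.


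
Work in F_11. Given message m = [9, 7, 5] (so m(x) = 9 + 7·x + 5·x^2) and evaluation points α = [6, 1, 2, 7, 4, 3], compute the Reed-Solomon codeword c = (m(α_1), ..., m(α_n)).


c = [0, 10, 10, 6, 7, 9]

Message polynomial: m(x) = 9 + 7·x + 5·x^2 (mod 11).
For each evaluation point α_i, compute m(α_i) mod 11:
  α_1 = 6: Horner steps 5 → 4 → 0, so m(6) = 0.
  α_2 = 1: Horner steps 5 → 1 → 10, so m(1) = 10.
  α_3 = 2: Horner steps 5 → 6 → 10, so m(2) = 10.
  α_4 = 7: Horner steps 5 → 9 → 6, so m(7) = 6.
  α_5 = 4: Horner steps 5 → 5 → 7, so m(4) = 7.
  α_6 = 3: Horner steps 5 → 0 → 9, so m(3) = 9.
Codeword c = [0, 10, 10, 6, 7, 9] ∈ F_11^6.


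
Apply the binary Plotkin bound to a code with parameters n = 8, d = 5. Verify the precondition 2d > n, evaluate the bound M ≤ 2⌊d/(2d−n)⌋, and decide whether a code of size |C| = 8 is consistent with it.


Plotkin bound M ≤ 4; given |C| = 8 > bound (violated).

Check applicability: 2d = 10, n = 8.
2d − n = 2 > 0, so Plotkin applies.
Compute d/(2d−n) = 5/2 ≈ 2.5000.
⌊d/(2d−n)⌋ = 2.
Plotkin bound: M ≤ 2·2 = 4.
Given |C| = 8, check: VIOLATED.
This |C| is above the Plotkin bound, so no binary code with n = 8, d = 5 and 8 codewords exists.


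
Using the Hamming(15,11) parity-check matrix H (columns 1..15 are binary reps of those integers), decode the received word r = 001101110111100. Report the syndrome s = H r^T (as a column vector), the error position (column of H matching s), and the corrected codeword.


s = (1, 1, 1, 0)^T, error position = 14, corrected codeword c = 001101110111110

Compute s = H r^T mod 2 one row at a time:
  s_1 = 1 + 0 + 1 + 1 + 1 + 1 + 0 + 0 = 5 ≡ 1 (mod 2).
  s_2 = 1 + 0 + 1 + 1 + 1 + 1 + 0 + 0 = 5 ≡ 1 (mod 2).
  s_3 = 0 + 1 + 1 + 1 + 1 + 1 + 0 + 0 = 5 ≡ 1 (mod 2).
  s_4 = 0 + 1 + 0 + 1 + 0 + 1 + 1 + 0 = 4 ≡ 0 (mod 2).
s = (1, 1, 1, 0)^T — this equals column 14 of H (binary 1110), so error is at position 14.
Correct: flip bit 14 of r = 001101110111100 to get c = 001101110111110.


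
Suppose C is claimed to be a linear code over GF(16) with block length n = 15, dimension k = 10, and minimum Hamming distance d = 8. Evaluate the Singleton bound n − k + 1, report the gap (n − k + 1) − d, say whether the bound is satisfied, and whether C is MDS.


Singleton RHS = n − k + 1 = 6, slack = -2, bound violated (no such code; not MDS).

Singleton bound: d ≤ n − k + 1.
Here n = 15, k = 10, so n − k + 1 = 6.
Given d = 8, check d ≤ 6: NO.
Slack = (n − k + 1) − d = -2.
The slack is negative: d = 8 exceeds n − k + 1 = 6 by 2, so the Singleton bound is violated and no linear [15, 10, 8]_16 code can exist. In particular it is not MDS (MDS requires d = n − k + 1 exactly).
Description: the claimed parameters are [15, 10, 8]_16; such a code would be impossible (violates the Singleton bound).


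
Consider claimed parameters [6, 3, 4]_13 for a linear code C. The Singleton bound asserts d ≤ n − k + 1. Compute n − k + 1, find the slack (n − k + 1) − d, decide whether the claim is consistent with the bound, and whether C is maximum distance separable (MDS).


Singleton RHS = n − k + 1 = 4, slack = 0, bound satisfied, MDS.

Singleton bound: d ≤ n − k + 1.
Here n = 6, k = 3, so n − k + 1 = 4.
Given d = 4, check d ≤ 4: YES.
Slack = (n − k + 1) − d = 0.
The code is MDS (slack = 0).
Description: the claimed parameters are [6, 3, 4]_13; such a code would be MDS (meets Singleton bound).


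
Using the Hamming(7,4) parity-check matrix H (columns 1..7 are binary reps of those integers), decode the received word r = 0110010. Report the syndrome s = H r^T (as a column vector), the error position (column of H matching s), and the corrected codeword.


s = (1, 1, 1)^T, error position = 7, corrected codeword c = 0110011

Compute s = H r^T mod 2 one row at a time:
  s_1 = 0 + 0 + 1 + 0 = 1 ≡ 1 (mod 2).
  s_2 = 1 + 1 + 1 + 0 = 3 ≡ 1 (mod 2).
  s_3 = 0 + 1 + 0 + 0 = 1 ≡ 1 (mod 2).
s = (1, 1, 1)^T — this equals column 7 of H (binary 111), so error is at position 7.
Correct: flip bit 7 of r = 0110010 to get c = 0110011.


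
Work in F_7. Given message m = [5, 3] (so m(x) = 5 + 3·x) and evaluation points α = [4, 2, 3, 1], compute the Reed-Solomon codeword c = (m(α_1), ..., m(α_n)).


c = [3, 4, 0, 1]

Message polynomial: m(x) = 5 + 3·x (mod 7).
For each evaluation point α_i, compute m(α_i) mod 7:
  α_1 = 4: Horner steps 3 → 3, so m(4) = 3.
  α_2 = 2: Horner steps 3 → 4, so m(2) = 4.
  α_3 = 3: Horner steps 3 → 0, so m(3) = 0.
  α_4 = 1: Horner steps 3 → 1, so m(1) = 1.
Codeword c = [3, 4, 0, 1] ∈ F_7^4.


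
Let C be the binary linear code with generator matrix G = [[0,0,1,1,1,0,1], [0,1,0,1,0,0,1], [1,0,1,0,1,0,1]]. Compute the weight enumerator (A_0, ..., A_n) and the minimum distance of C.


Weight distribution: A_0 = 1, A_2 = 1, A_3 = 3, A_4 = 2, A_5 = 1. Minimum distance d = 2.

Enumerate all 2^3 = 8 messages m ∈ F_2^3.
For each, compute codeword c = mG in F_2^7, then tally its weight.
  m = 000 → c = 0000000, weight = 0.
  m = 100 → c = 0011101, weight = 4.
  m = 010 → c = 0101001, weight = 3.
  m = 110 → c = 0110100, weight = 3.
  m = 001 → c = 1010101, weight = 4.
  m = 101 → c = 1001000, weight = 2.
  m = 011 → c = 1111100, weight = 5.
  m = 111 → c = 1100001, weight = 3.
Tally weights:
  weight 0: 1 codewords.
  weight 2: 1 codewords.
  weight 3: 3 codewords.
  weight 4: 2 codewords.
  weight 5: 1 codewords.
Minimum distance d = smallest w > 0 with A_w > 0 = 2.
Sanity: Σ A_w = 8 = 2^3 = 8 ✓.


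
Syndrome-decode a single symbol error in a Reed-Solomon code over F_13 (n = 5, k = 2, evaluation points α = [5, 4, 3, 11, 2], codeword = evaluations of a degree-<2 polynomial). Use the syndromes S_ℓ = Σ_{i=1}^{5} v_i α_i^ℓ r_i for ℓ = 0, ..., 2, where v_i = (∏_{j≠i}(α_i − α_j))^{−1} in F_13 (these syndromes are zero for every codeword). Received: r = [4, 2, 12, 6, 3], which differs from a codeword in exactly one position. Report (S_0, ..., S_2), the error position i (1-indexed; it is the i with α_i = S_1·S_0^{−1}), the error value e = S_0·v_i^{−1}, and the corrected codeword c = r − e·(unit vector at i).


S = (7, 2, 8), error at position 2, error magnitude e = 7, c = [4, 8, 12, 6, 3].

Step 1: column multipliers v_i = (∏_{j≠i}(α_i − α_j))^{−1} mod 13.
  i = 1 (α = 5): (5−4)(5−3)(5−11)(5−2) = 1·2·(−6)·3 = −36 ≡ 3, so v_1 = 3^{−1} = 9 (mod 13).
  i = 2 (α = 4): (4−5)(4−3)(4−11)(4−2) = (−1)·1·(−7)·2 = 14 ≡ 1, so v_2 = 1^{−1} = 1 (mod 13).
  i = 3 (α = 3): (3−5)(3−4)(3−11)(3−2) = (−2)·(−1)·(−8)·1 = −16 ≡ 10, so v_3 = 10^{−1} = 4 (mod 13).
  i = 4 (α = 11): (11−5)(11−4)(11−3)(11−2) = 6·7·8·9 = 3024 ≡ 8, so v_4 = 8^{−1} = 5 (mod 13).
  i = 5 (α = 2): (2−5)(2−4)(2−3)(2−11) = (−3)·(−2)·(−1)·(−9) = 54 ≡ 2, so v_5 = 2^{−1} = 7 (mod 13).
  v = [9, 1, 4, 5, 7].
Step 2: syndromes of r = [4, 2, 12, 6, 3] (all sums mod 13).
  S_0 = Σ v_i r_i = 9·4 + 1·2 + 4·12 + 5·6 + 7·3 = 137 ≡ 7.
  S_1 = Σ v_i α_i r_i = 9·5·4 + 1·4·2 + 4·3·12 + 5·11·6 + 7·2·3 = 704 ≡ 2.
  α_i^2 mod 13 = [12, 3, 9, 4, 4].
  S_2 = Σ v_i α_i^2 r_i = 9·12·4 + 1·3·2 + 4·9·12 + 5·4·6 + 7·4·3 = 1074 ≡ 8.
  S = (7, 2, 8) ≠ 0, so r is not a codeword (an error is present).
Step 3: locate the error. For a single error e at position i, S_ℓ = v_i·e·α_i^ℓ, so α_err = S_1/S_0.
  S_0^{−1} = 7^{−1} = 2 (mod 13), so α_err = 2·2 = 4 ≡ 4 = α_2. Error position i = 2.
  Consistency check: S_2/S_1 = 8·7 = 56 ≡ 4 = α_err ✓ (single-error assumption holds).
Step 4: error magnitude e = S_0/v_2 = S_0·∏_{j≠2}(α_2 − α_j) = 7·1 = 7 ≡ 7 (mod 13).
Step 5: correct position 2: c_2 = r_2 − e = 2 − 7 ≡ 8 (mod 13). Hence c = [4, 8, 12, 6, 3].
  Check: interpolating c through the α_i gives m(x) = 11 + 9·x (degree < 2) with m(α_i) = c_i for every i, so c is indeed a codeword.


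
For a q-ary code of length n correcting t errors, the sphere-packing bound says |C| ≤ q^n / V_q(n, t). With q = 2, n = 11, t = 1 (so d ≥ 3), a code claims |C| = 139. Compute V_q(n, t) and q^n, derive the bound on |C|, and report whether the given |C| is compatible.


V_q(n, t) = 12, q^n = 2048, Hamming bound = 170, |C| = 139 ≤ bound (satisfied).

Step 1: Compute V_q(n, t) = Σ_{j=0}^1 C(n, j) (q−1)^j.
  j = 0: C(11,0)·(1)^0 = 1·1 = 1.
  j = 1: C(11,1)·(1)^1 = 11·1 = 11.
  V_q(n, t) = 1 + 11 = 12.
Step 2: q^n = 2^11 = 2048.
Step 3: Hamming bound ⌊q^n / V_q(n,t)⌋ = ⌊2048/12⌋ = 170.
Step 4: Compare |C| = 139 to 170: satisfied.
The claimed |C| lies below the Hamming bound.


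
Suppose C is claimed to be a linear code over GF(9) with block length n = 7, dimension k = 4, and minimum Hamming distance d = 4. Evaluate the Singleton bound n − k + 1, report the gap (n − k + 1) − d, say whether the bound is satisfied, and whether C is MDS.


Singleton RHS = n − k + 1 = 4, slack = 0, bound satisfied, MDS.

Singleton bound: d ≤ n − k + 1.
Here n = 7, k = 4, so n − k + 1 = 4.
Given d = 4, check d ≤ 4: YES.
Slack = (n − k + 1) − d = 0.
The code is MDS (slack = 0).
Description: the claimed parameters are [7, 4, 4]_9; such a code would be MDS (meets Singleton bound).


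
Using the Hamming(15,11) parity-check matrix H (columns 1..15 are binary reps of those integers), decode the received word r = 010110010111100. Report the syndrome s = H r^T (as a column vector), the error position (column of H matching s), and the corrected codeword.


s = (1, 0, 1, 1)^T, error position = 11, corrected codeword c = 010110010101100

Compute s = H r^T mod 2 one row at a time:
  s_1 = 1 + 0 + 1 + 1 + 1 + 1 + 0 + 0 = 5 ≡ 1 (mod 2).
  s_2 = 1 + 1 + 0 + 0 + 1 + 1 + 0 + 0 = 4 ≡ 0 (mod 2).
  s_3 = 1 + 0 + 0 + 0 + 1 + 1 + 0 + 0 = 3 ≡ 1 (mod 2).
  s_4 = 0 + 0 + 1 + 0 + 0 + 1 + 1 + 0 = 3 ≡ 1 (mod 2).
s = (1, 0, 1, 1)^T — this equals column 11 of H (binary 1011), so error is at position 11.
Correct: flip bit 11 of r = 010110010111100 to get c = 010110010101100.


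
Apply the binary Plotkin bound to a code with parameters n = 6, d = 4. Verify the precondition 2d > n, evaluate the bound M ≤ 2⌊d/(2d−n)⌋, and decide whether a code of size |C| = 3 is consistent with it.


Plotkin bound M ≤ 4; given |C| = 3 ≤ bound (satisfied).

Check applicability: 2d = 8, n = 6.
2d − n = 2 > 0, so Plotkin applies.
Compute d/(2d−n) = 4/2 ≈ 2.0000.
⌊d/(2d−n)⌋ = 2.
Plotkin bound: M ≤ 2·2 = 4.
Given |C| = 3, check: satisfied.
This |C| is below the Plotkin bound.


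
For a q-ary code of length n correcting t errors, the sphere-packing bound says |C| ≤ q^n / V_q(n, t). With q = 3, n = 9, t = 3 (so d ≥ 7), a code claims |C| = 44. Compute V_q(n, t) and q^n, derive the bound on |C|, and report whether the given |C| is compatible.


V_q(n, t) = 835, q^n = 19683, Hamming bound = 23, |C| = 44 > bound (violated).

Step 1: Compute V_q(n, t) = Σ_{j=0}^3 C(n, j) (q−1)^j.
  j = 0: C(9,0)·(2)^0 = 1·1 = 1.
  j = 1: C(9,1)·(2)^1 = 9·2 = 18.
  j = 2: C(9,2)·(2)^2 = 36·4 = 144.
  j = 3: C(9,3)·(2)^3 = 84·8 = 672.
  V_q(n, t) = 1 + 18 + 144 + 672 = 835.
Step 2: q^n = 3^9 = 19683.
Step 3: Hamming bound ⌊q^n / V_q(n,t)⌋ = ⌊19683/835⌋ = 23.
Step 4: Compare |C| = 44 to 23: violated.
The claimed |C| lies above the Hamming bound, so no 3-ary code of length 9 with d ≥ 7 can have 44 codewords.


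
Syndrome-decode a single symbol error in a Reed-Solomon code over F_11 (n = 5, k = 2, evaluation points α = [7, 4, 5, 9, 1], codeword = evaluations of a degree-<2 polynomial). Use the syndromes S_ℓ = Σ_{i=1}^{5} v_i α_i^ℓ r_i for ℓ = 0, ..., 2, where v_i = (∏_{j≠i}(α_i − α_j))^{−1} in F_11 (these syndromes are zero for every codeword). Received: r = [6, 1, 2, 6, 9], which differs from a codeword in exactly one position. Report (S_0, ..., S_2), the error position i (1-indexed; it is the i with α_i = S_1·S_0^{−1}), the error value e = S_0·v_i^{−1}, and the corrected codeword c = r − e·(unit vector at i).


S = (7, 5, 2), error at position 1, error magnitude e = 2, c = [4, 1, 2, 6, 9].

Step 1: column multipliers v_i = (∏_{j≠i}(α_i − α_j))^{−1} mod 11.
  i = 1 (α = 7): (7−4)(7−5)(7−9)(7−1) = 3·2·(−2)·6 = −72 ≡ 5, so v_1 = 5^{−1} = 9 (mod 11).
  i = 2 (α = 4): (4−7)(4−5)(4−9)(4−1) = (−3)·(−1)·(−5)·3 = −45 ≡ 10, so v_2 = 10^{−1} = 10 (mod 11).
  i = 3 (α = 5): (5−7)(5−4)(5−9)(5−1) = (−2)·1·(−4)·4 = 32 ≡ 10, so v_3 = 10^{−1} = 10 (mod 11).
  i = 4 (α = 9): (9−7)(9−4)(9−5)(9−1) = 2·5·4·8 = 320 ≡ 1, so v_4 = 1^{−1} = 1 (mod 11).
  i = 5 (α = 1): (1−7)(1−4)(1−5)(1−9) = (−6)·(−3)·(−4)·(−8) = 576 ≡ 4, so v_5 = 4^{−1} = 3 (mod 11).
  v = [9, 10, 10, 1, 3].
Step 2: syndromes of r = [6, 1, 2, 6, 9] (all sums mod 11).
  S_0 = Σ v_i r_i = 9·6 + 10·1 + 10·2 + 1·6 + 3·9 = 117 ≡ 7.
  S_1 = Σ v_i α_i r_i = 9·7·6 + 10·4·1 + 10·5·2 + 1·9·6 + 3·1·9 = 599 ≡ 5.
  α_i^2 mod 11 = [5, 5, 3, 4, 1].
  S_2 = Σ v_i α_i^2 r_i = 9·5·6 + 10·5·1 + 10·3·2 + 1·4·6 + 3·1·9 = 431 ≡ 2.
  S = (7, 5, 2) ≠ 0, so r is not a codeword (an error is present).
Step 3: locate the error. For a single error e at position i, S_ℓ = v_i·e·α_i^ℓ, so α_err = S_1/S_0.
  S_0^{−1} = 7^{−1} = 8 (mod 11), so α_err = 5·8 = 40 ≡ 7 = α_1. Error position i = 1.
  Consistency check: S_2/S_1 = 2·9 = 18 ≡ 7 = α_err ✓ (single-error assumption holds).
Step 4: error magnitude e = S_0/v_1 = S_0·∏_{j≠1}(α_1 − α_j) = 7·5 = 35 ≡ 2 (mod 11).
Step 5: correct position 1: c_1 = r_1 − e = 6 − 2 ≡ 4 (mod 11). Hence c = [4, 1, 2, 6, 9].
  Check: interpolating c through the α_i gives m(x) = 8 + 1·x (degree < 2) with m(α_i) = c_i for every i, so c is indeed a codeword.
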